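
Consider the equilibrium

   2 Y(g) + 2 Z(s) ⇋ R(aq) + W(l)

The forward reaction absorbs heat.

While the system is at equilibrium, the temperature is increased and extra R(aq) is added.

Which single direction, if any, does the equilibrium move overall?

The forward reaction is endothermic. Raising T favours the endothermic direction — shift to the right.
Adding R (aq), a product, drives the reaction to the left.
The individual effects push in opposite directions; without quantitative information the net direction cannot be determined.

cannot be determined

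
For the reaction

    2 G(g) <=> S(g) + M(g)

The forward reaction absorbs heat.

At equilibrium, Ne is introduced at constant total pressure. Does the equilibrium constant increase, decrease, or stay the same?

The equilibrium constant depends only on temperature. This perturbation changes neither the position of equilibrium nor K.

unchanged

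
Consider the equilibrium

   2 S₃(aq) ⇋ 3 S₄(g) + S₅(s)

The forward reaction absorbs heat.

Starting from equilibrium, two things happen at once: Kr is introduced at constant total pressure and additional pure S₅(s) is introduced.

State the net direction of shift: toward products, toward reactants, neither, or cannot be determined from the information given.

Adding inert gas at constant total pressure expands the volume and lowers every reacting partial pressure. With Δn_gas = 3 − 0 = +3, Q moves away from K toward the side with fewer gas moles, so the system shifts toward the side with more gas moles — to the right.
S₅ is a pure solid; its activity is 1 regardless of amount, so Q is unaffected — no shift from this change.
Only the nonzero effect(s) matter; the net shift is to the right.

right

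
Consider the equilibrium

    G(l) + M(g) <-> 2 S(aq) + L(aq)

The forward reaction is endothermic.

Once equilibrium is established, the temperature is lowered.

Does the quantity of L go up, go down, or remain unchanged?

The forward reaction is endothermic. Lowering T favours the exothermic direction — shift to the left.
The net shift is to the left. L is a product, so its amount decreases.

decreases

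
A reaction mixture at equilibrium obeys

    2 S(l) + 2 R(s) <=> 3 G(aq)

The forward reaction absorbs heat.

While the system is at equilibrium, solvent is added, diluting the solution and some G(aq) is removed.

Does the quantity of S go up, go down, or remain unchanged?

decreases

Dilution lowers every aqueous concentration by the same factor. Δn_aq = 3 − 0 = +3, so the system shifts toward the side with more dissolved moles — to the right.
Removing G (aq), a product, drives the reaction to the right.
The net shift is to the right. S is a reactant, so its amount decreases.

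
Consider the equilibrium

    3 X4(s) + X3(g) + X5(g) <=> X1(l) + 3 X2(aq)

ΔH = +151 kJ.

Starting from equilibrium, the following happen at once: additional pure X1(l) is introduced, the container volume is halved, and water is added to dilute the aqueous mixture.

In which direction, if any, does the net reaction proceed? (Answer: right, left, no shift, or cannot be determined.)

right

X1 is a pure liquid; its activity is 1 regardless of amount, so Q is unaffected — no shift from this change.
Gas moles: reactants 2, products 0 (Δn_gas = -2). Compression shifts the system toward the side with fewer moles of gas — to the right.
Dilution lowers every aqueous concentration by the same factor. Δn_aq = 3 − 0 = +3, so the system shifts toward the side with more dissolved moles — to the right.
Only the nonzero effect(s) matter; the net shift is to the right.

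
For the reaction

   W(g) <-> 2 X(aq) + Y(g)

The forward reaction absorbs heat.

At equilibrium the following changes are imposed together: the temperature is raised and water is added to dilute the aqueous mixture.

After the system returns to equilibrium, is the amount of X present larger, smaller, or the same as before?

The forward reaction is endothermic. Raising T favours the endothermic direction — shift to the right.
Dilution lowers every aqueous concentration by the same factor. Δn_aq = 2 − 0 = +2, so the system shifts toward the side with more dissolved moles — to the right.
The net shift is to the right. X is a product, so its amount increases.

increases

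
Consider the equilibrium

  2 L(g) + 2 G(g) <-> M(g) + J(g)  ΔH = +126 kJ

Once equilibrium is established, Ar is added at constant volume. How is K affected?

unchanged

The equilibrium constant depends only on temperature. This perturbation changes neither the position of equilibrium nor K.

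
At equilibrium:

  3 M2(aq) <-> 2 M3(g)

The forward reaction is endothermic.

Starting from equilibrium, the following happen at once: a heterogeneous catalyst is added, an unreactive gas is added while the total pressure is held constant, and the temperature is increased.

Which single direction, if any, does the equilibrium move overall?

A catalyst speeds both forward and reverse rates equally; it changes neither Q nor K — no shift from this change.
Adding inert gas at constant total pressure expands the volume and lowers every reacting partial pressure. With Δn_gas = 2 − 0 = +2, Q moves away from K toward the side with fewer gas moles, so the system shifts toward the side with more gas moles — to the right.
The forward reaction is endothermic. Raising T favours the endothermic direction — shift to the right.
Only the nonzero effect(s) matter; the net shift is to the right.

right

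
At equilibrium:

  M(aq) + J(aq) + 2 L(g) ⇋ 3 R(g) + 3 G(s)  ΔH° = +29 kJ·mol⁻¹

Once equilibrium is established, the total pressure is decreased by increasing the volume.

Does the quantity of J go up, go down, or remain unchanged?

Gas moles: reactants 2, products 3 (Δn_gas = +1). Expansion shifts the system toward the side with more moles of gas — to the right.
The net shift is to the right. J is a reactant, so its amount decreases.

decreases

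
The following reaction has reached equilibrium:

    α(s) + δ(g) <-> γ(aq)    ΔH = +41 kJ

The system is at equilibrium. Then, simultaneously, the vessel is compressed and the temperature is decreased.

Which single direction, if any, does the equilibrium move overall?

Gas moles: reactants 1, products 0 (Δn_gas = -1). Compression shifts the system toward the side with fewer moles of gas — to the right.
The forward reaction is endothermic. Lowering T favours the exothermic direction — shift to the left.
The individual effects push in opposite directions; without quantitative information the net direction cannot be determined.

cannot be determined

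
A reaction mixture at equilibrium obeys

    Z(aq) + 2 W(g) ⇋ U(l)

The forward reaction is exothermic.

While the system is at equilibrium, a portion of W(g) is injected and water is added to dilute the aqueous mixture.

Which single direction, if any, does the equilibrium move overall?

cannot be determined

Adding W (g), a reactant, drives the reaction to the right.
Dilution lowers every aqueous concentration by the same factor. Δn_aq = 0 − 1 = -1, so the system shifts toward the side with more dissolved moles — to the left.
The individual effects push in opposite directions; without quantitative information the net direction cannot be determined.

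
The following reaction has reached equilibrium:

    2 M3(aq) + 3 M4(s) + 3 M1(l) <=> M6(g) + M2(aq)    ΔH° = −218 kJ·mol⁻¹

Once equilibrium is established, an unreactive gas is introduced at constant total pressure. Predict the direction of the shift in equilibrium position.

Adding inert gas at constant total pressure expands the volume and lowers every reacting partial pressure. With Δn_gas = 1 − 0 = +1, Q moves away from K toward the side with fewer gas moles, so the system shifts toward the side with more gas moles — to the right.

right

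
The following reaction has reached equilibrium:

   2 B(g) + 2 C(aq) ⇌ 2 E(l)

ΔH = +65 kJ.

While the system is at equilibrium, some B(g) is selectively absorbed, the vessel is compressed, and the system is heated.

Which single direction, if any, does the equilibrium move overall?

cannot be determined

Removing B (g), a reactant, drives the reaction to the left.
Gas moles: reactants 2, products 0 (Δn_gas = -2). Compression shifts the system toward the side with fewer moles of gas — to the right.
The forward reaction is endothermic. Raising T favours the endothermic direction — shift to the right.
The individual effects push in opposite directions; without quantitative information the net direction cannot be determined.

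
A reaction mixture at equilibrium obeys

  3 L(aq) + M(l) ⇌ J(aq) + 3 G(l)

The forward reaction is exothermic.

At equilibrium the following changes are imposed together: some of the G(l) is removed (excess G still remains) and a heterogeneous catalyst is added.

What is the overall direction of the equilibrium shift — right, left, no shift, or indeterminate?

no shift

G is a pure liquid; its activity is 1 regardless of amount, so Q is unaffected — no shift from this change.
A catalyst speeds both forward and reverse rates equally; it changes neither Q nor K — no shift from this change.
None of the changes alters Q relative to K, so there is no net shift.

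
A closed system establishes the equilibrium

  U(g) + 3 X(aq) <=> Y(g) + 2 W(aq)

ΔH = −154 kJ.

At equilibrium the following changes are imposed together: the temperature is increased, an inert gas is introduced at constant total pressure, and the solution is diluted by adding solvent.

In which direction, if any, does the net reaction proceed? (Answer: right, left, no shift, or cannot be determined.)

The forward reaction is exothermic. Raising T favours the endothermic direction — shift to the left.
Adding inert gas at constant total pressure expands the volume, scaling every reacting partial pressure by the same factor. Δn_gas = 1 − 1 = 0, so Q is unchanged — no shift.
Dilution lowers every aqueous concentration by the same factor. Δn_aq = 2 − 3 = -1, so the system shifts toward the side with more dissolved moles — to the left.
Only the nonzero effect(s) matter; the net shift is to the left.

left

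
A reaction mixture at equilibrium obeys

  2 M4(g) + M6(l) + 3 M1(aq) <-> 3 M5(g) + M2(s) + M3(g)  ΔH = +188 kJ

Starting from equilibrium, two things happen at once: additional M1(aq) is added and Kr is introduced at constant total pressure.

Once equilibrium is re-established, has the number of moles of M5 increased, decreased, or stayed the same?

Adding M1 (aq), a reactant, drives the reaction to the right.
Adding inert gas at constant total pressure expands the volume and lowers every reacting partial pressure. With Δn_gas = 4 − 2 = +2, Q moves away from K toward the side with fewer gas moles, so the system shifts toward the side with more gas moles — to the right.
The net shift is to the right. M5 is a product, so its amount increases.

increases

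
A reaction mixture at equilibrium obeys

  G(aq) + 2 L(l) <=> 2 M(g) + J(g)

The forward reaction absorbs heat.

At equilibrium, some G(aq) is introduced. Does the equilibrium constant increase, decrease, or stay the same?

The equilibrium constant depends only on temperature. This perturbation may move the position of equilibrium, but since T is unchanged, K itself is unchanged.

unchanged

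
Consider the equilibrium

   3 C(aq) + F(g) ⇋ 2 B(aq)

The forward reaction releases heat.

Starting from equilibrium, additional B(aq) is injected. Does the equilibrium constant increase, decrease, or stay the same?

The equilibrium constant depends only on temperature. This perturbation may move the position of equilibrium, but since T is unchanged, K itself is unchanged.

unchanged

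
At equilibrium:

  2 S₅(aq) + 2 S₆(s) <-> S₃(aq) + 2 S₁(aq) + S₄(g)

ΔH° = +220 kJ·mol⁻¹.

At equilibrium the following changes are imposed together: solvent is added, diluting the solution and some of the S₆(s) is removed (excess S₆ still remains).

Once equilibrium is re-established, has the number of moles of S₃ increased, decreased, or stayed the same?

Dilution lowers every aqueous concentration by the same factor. Δn_aq = 3 − 2 = +1, so the system shifts toward the side with more dissolved moles — to the right.
S₆ is a pure solid; its activity is 1 regardless of amount, so Q is unaffected — no shift from this change.
The net shift is to the right. S₃ is a product, so its amount increases.

increases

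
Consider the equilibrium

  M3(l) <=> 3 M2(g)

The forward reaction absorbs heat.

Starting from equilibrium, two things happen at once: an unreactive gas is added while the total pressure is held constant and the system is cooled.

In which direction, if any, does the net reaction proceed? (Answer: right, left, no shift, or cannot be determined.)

cannot be determined

Adding inert gas at constant total pressure expands the volume and lowers every reacting partial pressure. With Δn_gas = 3 − 0 = +3, Q moves away from K toward the side with fewer gas moles, so the system shifts toward the side with more gas moles — to the right.
The forward reaction is endothermic. Lowering T favours the exothermic direction — shift to the left.
The individual effects push in opposite directions; without quantitative information the net direction cannot be determined.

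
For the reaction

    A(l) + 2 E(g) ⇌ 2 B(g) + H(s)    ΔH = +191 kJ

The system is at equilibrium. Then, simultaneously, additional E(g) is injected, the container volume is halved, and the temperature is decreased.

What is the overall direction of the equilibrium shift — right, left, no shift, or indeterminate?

cannot be determined

Adding E (g), a reactant, drives the reaction to the right.
Gas moles: reactants 2, products 2. Δn_gas = 0, so a volume change leaves Q equal to K — no shift from this change.
The forward reaction is endothermic. Lowering T favours the exothermic direction — shift to the left.
The individual effects push in opposite directions; without quantitative information the net direction cannot be determined.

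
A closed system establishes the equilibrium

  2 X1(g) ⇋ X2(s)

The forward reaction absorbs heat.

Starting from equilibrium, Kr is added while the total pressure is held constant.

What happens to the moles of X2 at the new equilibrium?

Adding inert gas at constant total pressure expands the volume and lowers every reacting partial pressure. With Δn_gas = 0 − 2 = -2, Q moves away from K toward the side with fewer gas moles, so the system shifts toward the side with more gas moles — to the left.
The net shift is to the left. X2 is a product, so its amount decreases.

decreases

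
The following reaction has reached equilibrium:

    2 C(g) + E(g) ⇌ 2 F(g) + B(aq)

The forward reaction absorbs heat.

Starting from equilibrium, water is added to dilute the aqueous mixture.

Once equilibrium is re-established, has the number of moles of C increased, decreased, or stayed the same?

decreases

Dilution lowers every aqueous concentration by the same factor. Δn_aq = 1 − 0 = +1, so the system shifts toward the side with more dissolved moles — to the right.
The net shift is to the right. C is a reactant, so its amount decreases.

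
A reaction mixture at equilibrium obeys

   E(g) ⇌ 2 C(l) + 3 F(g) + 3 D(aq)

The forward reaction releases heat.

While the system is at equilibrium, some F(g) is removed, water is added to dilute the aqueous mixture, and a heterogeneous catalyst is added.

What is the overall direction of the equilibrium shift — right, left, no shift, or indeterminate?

right

Removing F (g), a product, drives the reaction to the right.
Dilution lowers every aqueous concentration by the same factor. Δn_aq = 3 − 0 = +3, so the system shifts toward the side with more dissolved moles — to the right.
A catalyst speeds both forward and reverse rates equally; it changes neither Q nor K — no shift from this change.
Only the nonzero effect(s) matter; the net shift is to the right.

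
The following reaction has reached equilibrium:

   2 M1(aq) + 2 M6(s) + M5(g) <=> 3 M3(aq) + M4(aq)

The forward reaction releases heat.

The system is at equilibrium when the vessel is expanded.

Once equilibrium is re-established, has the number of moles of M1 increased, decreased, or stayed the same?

Gas moles: reactants 1, products 0 (Δn_gas = -1). Expansion shifts the system toward the side with more moles of gas — to the left.
The net shift is to the left. M1 is a reactant, so its amount increases.

increases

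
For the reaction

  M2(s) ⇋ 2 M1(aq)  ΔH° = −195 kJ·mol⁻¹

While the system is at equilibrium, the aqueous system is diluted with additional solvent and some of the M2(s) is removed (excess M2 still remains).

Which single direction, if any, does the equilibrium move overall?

Dilution lowers every aqueous concentration by the same factor. Δn_aq = 2 − 0 = +2, so the system shifts toward the side with more dissolved moles — to the right.
M2 is a pure solid; its activity is 1 regardless of amount, so Q is unaffected — no shift from this change.
Only the nonzero effect(s) matter; the net shift is to the right.

right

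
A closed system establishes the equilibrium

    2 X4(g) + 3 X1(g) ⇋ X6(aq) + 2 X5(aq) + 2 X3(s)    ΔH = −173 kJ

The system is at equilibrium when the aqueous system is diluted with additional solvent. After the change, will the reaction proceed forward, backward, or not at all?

right

Dilution lowers every aqueous concentration by the same factor. Δn_aq = 3 − 0 = +3, so the system shifts toward the side with more dissolved moles — to the right.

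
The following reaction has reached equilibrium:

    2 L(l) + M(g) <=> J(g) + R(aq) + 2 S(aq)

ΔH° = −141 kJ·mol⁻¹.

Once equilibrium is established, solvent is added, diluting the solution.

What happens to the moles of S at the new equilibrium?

Dilution lowers every aqueous concentration by the same factor. Δn_aq = 3 − 0 = +3, so the system shifts toward the side with more dissolved moles — to the right.
The net shift is to the right. S is a product, so its amount increases.

increases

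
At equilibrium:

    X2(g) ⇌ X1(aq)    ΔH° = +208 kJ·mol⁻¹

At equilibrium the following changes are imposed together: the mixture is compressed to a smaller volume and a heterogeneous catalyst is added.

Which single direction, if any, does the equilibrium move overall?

right

Gas moles: reactants 1, products 0 (Δn_gas = -1). Compression shifts the system toward the side with fewer moles of gas — to the right.
A catalyst speeds both forward and reverse rates equally; it changes neither Q nor K — no shift from this change.
Only the nonzero effect(s) matter; the net shift is to the right.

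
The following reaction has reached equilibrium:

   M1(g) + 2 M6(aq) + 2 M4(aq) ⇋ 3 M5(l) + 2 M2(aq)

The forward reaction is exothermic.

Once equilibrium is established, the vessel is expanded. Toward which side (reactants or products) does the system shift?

Gas moles: reactants 1, products 0 (Δn_gas = -1). Expansion shifts the system toward the side with more moles of gas — to the left.

left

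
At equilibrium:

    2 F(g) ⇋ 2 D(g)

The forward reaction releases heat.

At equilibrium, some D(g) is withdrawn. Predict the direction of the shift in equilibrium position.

Removing D (g), a product, drives the reaction to the right.

right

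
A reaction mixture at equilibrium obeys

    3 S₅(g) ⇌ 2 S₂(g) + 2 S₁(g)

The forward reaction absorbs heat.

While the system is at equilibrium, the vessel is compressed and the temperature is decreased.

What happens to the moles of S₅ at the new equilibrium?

increases

Gas moles: reactants 3, products 4 (Δn_gas = +1). Compression shifts the system toward the side with fewer moles of gas — to the left.
The forward reaction is endothermic. Lowering T favours the exothermic direction — shift to the left.
The net shift is to the left. S₅ is a reactant, so its amount increases.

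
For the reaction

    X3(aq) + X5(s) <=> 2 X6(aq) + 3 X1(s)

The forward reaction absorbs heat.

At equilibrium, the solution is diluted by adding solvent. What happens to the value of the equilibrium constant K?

unchanged

The equilibrium constant depends only on temperature. This perturbation may move the position of equilibrium, but since T is unchanged, K itself is unchanged.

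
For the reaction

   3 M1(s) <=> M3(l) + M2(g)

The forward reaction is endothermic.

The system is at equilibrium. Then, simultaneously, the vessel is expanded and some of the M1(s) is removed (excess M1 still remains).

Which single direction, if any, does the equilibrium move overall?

right

Gas moles: reactants 0, products 1 (Δn_gas = +1). Expansion shifts the system toward the side with more moles of gas — to the right.
M1 is a pure solid; its activity is 1 regardless of amount, so Q is unaffected — no shift from this change.
Only the nonzero effect(s) matter; the net shift is to the right.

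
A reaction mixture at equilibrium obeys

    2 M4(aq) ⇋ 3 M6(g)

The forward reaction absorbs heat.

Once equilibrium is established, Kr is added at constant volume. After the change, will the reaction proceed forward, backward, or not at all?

no shift

At constant volume, adding an inert gas leaves every reacting species' partial pressure unchanged, so Q is unchanged — no shift from this change.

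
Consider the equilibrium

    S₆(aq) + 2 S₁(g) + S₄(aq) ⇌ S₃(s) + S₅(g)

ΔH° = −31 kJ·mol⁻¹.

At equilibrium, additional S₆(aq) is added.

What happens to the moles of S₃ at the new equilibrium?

increases

Adding S₆ (aq), a reactant, drives the reaction to the right.
The net shift is to the right. S₃ is a product, so its amount increases.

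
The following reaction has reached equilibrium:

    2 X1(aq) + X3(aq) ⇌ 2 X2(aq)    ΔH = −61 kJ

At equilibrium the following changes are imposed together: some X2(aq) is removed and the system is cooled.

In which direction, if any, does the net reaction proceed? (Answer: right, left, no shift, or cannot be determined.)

Removing X2 (aq), a product, drives the reaction to the right.
The forward reaction is exothermic. Lowering T favours the exothermic direction — shift to the right.
All effects act in the same direction — net shift to the right.

right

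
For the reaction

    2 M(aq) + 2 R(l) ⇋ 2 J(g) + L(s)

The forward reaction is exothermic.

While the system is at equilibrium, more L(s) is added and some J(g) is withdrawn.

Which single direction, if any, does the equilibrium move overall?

right

L is a pure solid; its activity is 1 regardless of amount, so Q is unaffected — no shift from this change.
Removing J (g), a product, drives the reaction to the right.
Only the nonzero effect(s) matter; the net shift is to the right.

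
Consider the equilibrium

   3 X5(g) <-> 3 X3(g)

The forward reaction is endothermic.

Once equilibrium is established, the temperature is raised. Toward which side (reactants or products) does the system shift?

The forward reaction is endothermic. Raising T favours the endothermic direction — shift to the right.

right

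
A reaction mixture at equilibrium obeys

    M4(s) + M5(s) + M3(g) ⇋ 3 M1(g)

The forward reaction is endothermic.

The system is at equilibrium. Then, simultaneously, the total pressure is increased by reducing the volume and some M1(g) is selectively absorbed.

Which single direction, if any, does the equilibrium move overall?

Gas moles: reactants 1, products 3 (Δn_gas = +2). Compression shifts the system toward the side with fewer moles of gas — to the left.
Removing M1 (g), a product, drives the reaction to the right.
The individual effects push in opposite directions; without quantitative information the net direction cannot be determined.

cannot be determined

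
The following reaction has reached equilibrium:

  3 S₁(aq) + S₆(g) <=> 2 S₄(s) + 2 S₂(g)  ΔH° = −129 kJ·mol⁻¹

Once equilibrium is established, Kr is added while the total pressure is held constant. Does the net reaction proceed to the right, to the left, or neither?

Adding inert gas at constant total pressure expands the volume and lowers every reacting partial pressure. With Δn_gas = 2 − 1 = +1, Q moves away from K toward the side with fewer gas moles, so the system shifts toward the side with more gas moles — to the right.

right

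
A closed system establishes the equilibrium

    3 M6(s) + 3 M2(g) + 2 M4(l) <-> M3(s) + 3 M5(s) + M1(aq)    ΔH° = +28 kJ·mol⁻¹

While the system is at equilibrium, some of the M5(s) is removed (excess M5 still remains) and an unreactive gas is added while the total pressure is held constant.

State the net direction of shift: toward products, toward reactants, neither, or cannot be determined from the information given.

left

M5 is a pure solid; its activity is 1 regardless of amount, so Q is unaffected — no shift from this change.
Adding inert gas at constant total pressure expands the volume and lowers every reacting partial pressure. With Δn_gas = 0 − 3 = -3, Q moves away from K toward the side with fewer gas moles, so the system shifts toward the side with more gas moles — to the left.
Only the nonzero effect(s) matter; the net shift is to the left.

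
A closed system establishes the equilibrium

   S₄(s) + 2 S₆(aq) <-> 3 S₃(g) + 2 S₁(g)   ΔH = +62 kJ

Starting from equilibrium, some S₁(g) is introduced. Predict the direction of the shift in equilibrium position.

Adding S₁ (g), a product, drives the reaction to the left.

left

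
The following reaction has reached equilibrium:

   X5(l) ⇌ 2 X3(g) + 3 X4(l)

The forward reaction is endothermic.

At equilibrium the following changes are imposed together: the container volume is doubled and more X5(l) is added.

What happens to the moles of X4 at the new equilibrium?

Gas moles: reactants 0, products 2 (Δn_gas = +2). Expansion shifts the system toward the side with more moles of gas — to the right.
X5 is a pure liquid; its activity is 1 regardless of amount, so Q is unaffected — no shift from this change.
The net shift is to the right. X4 is a product, so its amount increases.

increases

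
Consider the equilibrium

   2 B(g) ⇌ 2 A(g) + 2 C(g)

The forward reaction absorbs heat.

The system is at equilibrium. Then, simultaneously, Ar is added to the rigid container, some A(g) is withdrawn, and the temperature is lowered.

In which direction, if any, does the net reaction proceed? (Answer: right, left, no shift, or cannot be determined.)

At constant volume, adding an inert gas leaves every reacting species' partial pressure unchanged, so Q is unchanged — no shift from this change.
Removing A (g), a product, drives the reaction to the right.
The forward reaction is endothermic. Lowering T favours the exothermic direction — shift to the left.
The individual effects push in opposite directions; without quantitative information the net direction cannot be determined.

cannot be determined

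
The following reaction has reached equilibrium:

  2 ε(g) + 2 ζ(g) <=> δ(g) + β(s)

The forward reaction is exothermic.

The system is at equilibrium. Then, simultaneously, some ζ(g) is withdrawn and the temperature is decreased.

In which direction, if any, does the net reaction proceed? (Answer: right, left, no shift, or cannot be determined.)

Removing ζ (g), a reactant, drives the reaction to the left.
The forward reaction is exothermic. Lowering T favours the exothermic direction — shift to the right.
The individual effects push in opposite directions; without quantitative information the net direction cannot be determined.

cannot be determined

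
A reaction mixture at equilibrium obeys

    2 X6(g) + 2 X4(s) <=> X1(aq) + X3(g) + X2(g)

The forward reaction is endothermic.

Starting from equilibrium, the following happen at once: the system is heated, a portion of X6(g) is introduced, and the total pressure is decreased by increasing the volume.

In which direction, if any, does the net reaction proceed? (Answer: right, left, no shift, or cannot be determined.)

right

The forward reaction is endothermic. Raising T favours the endothermic direction — shift to the right.
Adding X6 (g), a reactant, drives the reaction to the right.
Gas moles: reactants 2, products 2. Δn_gas = 0, so a volume change leaves Q equal to K — no shift from this change.
Only the nonzero effect(s) matter; the net shift is to the right.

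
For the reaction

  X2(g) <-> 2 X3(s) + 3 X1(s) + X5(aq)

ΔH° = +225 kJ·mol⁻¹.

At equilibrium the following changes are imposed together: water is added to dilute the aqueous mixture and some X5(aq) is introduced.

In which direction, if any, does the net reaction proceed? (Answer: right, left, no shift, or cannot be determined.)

cannot be determined

Dilution lowers every aqueous concentration by the same factor. Δn_aq = 1 − 0 = +1, so the system shifts toward the side with more dissolved moles — to the right.
Adding X5 (aq), a product, drives the reaction to the left.
The individual effects push in opposite directions; without quantitative information the net direction cannot be determined.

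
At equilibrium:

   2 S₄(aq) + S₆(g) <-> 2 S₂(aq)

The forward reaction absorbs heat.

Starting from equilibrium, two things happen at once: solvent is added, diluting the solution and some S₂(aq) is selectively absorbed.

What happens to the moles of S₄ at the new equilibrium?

Dilution scales every aqueous concentration by the same factor. Δn_aq = 2 − 2 = 0, so Q is unchanged — no shift.
Removing S₂ (aq), a product, drives the reaction to the right.
The net shift is to the right. S₄ is a reactant, so its amount decreases.

decreases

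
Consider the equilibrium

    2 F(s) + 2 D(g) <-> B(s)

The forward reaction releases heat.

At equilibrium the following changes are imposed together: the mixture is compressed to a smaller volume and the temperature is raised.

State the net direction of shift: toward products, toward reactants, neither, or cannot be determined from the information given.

cannot be determined

Gas moles: reactants 2, products 0 (Δn_gas = -2). Compression shifts the system toward the side with fewer moles of gas — to the right.
The forward reaction is exothermic. Raising T favours the endothermic direction — shift to the left.
The individual effects push in opposite directions; without quantitative information the net direction cannot be determined.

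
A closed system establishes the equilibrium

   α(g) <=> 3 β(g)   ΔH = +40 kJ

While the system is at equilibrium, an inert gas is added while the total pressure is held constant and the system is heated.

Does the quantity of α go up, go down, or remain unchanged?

Adding inert gas at constant total pressure expands the volume and lowers every reacting partial pressure. With Δn_gas = 3 − 1 = +2, Q moves away from K toward the side with fewer gas moles, so the system shifts toward the side with more gas moles — to the right.
The forward reaction is endothermic. Raising T favours the endothermic direction — shift to the right.
The net shift is to the right. α is a reactant, so its amount decreases.

decreases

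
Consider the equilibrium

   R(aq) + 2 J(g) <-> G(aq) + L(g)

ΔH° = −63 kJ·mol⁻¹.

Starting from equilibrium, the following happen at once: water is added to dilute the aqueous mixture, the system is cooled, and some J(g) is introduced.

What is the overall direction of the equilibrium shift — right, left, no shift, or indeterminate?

right

Dilution scales every aqueous concentration by the same factor. Δn_aq = 1 − 1 = 0, so Q is unchanged — no shift.
The forward reaction is exothermic. Lowering T favours the exothermic direction — shift to the right.
Adding J (g), a reactant, drives the reaction to the right.
Only the nonzero effect(s) matter; the net shift is to the right.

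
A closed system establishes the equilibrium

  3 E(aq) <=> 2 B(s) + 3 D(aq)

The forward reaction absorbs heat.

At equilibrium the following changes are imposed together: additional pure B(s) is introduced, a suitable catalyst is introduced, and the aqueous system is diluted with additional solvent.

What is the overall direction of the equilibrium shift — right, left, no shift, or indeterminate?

no shift

B is a pure solid; its activity is 1 regardless of amount, so Q is unaffected — no shift from this change.
A catalyst speeds both forward and reverse rates equally; it changes neither Q nor K — no shift from this change.
Dilution scales every aqueous concentration by the same factor. Δn_aq = 3 − 3 = 0, so Q is unchanged — no shift.
None of the changes alters Q relative to K, so there is no net shift.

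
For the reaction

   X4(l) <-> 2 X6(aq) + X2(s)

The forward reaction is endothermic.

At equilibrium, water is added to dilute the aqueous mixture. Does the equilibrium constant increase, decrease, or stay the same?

The equilibrium constant depends only on temperature. This perturbation may move the position of equilibrium, but since T is unchanged, K itself is unchanged.

unchanged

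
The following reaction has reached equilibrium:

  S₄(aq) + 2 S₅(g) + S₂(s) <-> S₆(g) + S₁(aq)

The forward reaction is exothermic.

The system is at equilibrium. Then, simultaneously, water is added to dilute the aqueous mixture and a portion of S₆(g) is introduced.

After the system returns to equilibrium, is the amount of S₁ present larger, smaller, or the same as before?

decreases

Dilution scales every aqueous concentration by the same factor. Δn_aq = 1 − 1 = 0, so Q is unchanged — no shift.
Adding S₆ (g), a product, drives the reaction to the left.
The net shift is to the left. S₁ is a product, so its amount decreases.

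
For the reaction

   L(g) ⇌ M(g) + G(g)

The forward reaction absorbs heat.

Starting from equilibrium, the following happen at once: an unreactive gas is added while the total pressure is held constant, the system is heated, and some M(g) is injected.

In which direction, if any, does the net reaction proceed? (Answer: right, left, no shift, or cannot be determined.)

cannot be determined

Adding inert gas at constant total pressure expands the volume and lowers every reacting partial pressure. With Δn_gas = 2 − 1 = +1, Q moves away from K toward the side with fewer gas moles, so the system shifts toward the side with more gas moles — to the right.
The forward reaction is endothermic. Raising T favours the endothermic direction — shift to the right.
Adding M (g), a product, drives the reaction to the left.
The individual effects push in opposite directions; without quantitative information the net direction cannot be determined.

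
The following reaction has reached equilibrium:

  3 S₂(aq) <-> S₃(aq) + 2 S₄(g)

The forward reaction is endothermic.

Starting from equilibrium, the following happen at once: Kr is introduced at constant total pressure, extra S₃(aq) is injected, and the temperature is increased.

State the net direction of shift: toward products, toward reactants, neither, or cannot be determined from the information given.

Adding inert gas at constant total pressure expands the volume and lowers every reacting partial pressure. With Δn_gas = 2 − 0 = +2, Q moves away from K toward the side with fewer gas moles, so the system shifts toward the side with more gas moles — to the right.
Adding S₃ (aq), a product, drives the reaction to the left.
The forward reaction is endothermic. Raising T favours the endothermic direction — shift to the right.
The individual effects push in opposite directions; without quantitative information the net direction cannot be determined.

cannot be determined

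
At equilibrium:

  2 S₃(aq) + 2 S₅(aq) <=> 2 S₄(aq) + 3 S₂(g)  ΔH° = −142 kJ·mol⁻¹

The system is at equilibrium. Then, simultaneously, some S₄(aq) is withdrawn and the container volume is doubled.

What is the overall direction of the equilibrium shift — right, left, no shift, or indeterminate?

right

Removing S₄ (aq), a product, drives the reaction to the right.
Gas moles: reactants 0, products 3 (Δn_gas = +3). Expansion shifts the system toward the side with more moles of gas — to the right.
All effects act in the same direction — net shift to the right.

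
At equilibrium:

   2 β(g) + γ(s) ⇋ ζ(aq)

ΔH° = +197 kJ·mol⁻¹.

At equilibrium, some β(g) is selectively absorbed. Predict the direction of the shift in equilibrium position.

Removing β (g), a reactant, drives the reaction to the left.

left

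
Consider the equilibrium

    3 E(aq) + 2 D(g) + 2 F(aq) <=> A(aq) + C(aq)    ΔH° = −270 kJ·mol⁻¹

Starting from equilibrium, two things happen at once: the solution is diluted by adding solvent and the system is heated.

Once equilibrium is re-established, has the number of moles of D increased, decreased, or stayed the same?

Dilution lowers every aqueous concentration by the same factor. Δn_aq = 2 − 5 = -3, so the system shifts toward the side with more dissolved moles — to the left.
The forward reaction is exothermic. Raising T favours the endothermic direction — shift to the left.
The net shift is to the left. D is a reactant, so its amount increases.

increases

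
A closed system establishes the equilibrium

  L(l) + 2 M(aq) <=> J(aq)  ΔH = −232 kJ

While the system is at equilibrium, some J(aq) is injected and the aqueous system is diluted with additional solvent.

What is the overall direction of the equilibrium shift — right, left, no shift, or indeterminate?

left

Adding J (aq), a product, drives the reaction to the left.
Dilution lowers every aqueous concentration by the same factor. Δn_aq = 1 − 2 = -1, so the system shifts toward the side with more dissolved moles — to the left.
All effects act in the same direction — net shift to the left.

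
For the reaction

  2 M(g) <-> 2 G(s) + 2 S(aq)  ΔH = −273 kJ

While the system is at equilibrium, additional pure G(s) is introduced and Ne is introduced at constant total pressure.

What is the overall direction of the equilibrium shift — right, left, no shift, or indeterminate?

G is a pure solid; its activity is 1 regardless of amount, so Q is unaffected — no shift from this change.
Adding inert gas at constant total pressure expands the volume and lowers every reacting partial pressure. With Δn_gas = 0 − 2 = -2, Q moves away from K toward the side with fewer gas moles, so the system shifts toward the side with more gas moles — to the left.
Only the nonzero effect(s) matter; the net shift is to the left.

left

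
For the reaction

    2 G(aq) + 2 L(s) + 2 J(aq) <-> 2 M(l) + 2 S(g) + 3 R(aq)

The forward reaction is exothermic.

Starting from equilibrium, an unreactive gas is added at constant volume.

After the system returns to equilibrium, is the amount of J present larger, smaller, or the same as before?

unchanged

At constant volume, adding an inert gas leaves every reacting species' partial pressure unchanged, so Q is unchanged — no shift from this change.
No net shift occurs, so the amount of J is unchanged.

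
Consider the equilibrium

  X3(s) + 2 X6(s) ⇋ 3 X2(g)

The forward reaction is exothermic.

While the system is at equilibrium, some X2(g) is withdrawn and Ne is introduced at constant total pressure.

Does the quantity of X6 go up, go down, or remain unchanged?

decreases

Removing X2 (g), a product, drives the reaction to the right.
Adding inert gas at constant total pressure expands the volume and lowers every reacting partial pressure. With Δn_gas = 3 − 0 = +3, Q moves away from K toward the side with fewer gas moles, so the system shifts toward the side with more gas moles — to the right.
The net shift is to the right. X6 is a reactant, so its amount decreases.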